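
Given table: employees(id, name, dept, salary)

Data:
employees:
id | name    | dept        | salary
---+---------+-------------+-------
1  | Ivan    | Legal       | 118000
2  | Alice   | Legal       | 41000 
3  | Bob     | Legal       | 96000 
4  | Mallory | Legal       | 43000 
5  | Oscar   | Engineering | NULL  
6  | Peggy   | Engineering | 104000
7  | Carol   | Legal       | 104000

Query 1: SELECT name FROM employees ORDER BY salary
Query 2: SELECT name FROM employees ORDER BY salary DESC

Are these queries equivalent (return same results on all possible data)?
No, not equivalent

Query 1 returns: [('Oscar',), ('Alice',), ('Mallory',), ('Bob',), ('Peggy',), ('Carol',), ('Ivan',)]
Query 2 returns: [('Ivan',), ('Peggy',), ('Carol',), ('Bob',), ('Mallory',), ('Alice',), ('Oscar',)]

Reason: ASC vs DESC gives opposite ordering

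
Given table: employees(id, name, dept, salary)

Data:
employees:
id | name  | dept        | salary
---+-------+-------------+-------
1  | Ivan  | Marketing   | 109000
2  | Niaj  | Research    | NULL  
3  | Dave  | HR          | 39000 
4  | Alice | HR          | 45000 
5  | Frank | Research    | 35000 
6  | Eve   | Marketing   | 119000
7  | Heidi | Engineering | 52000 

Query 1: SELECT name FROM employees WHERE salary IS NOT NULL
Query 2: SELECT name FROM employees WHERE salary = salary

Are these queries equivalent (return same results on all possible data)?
Yes, equivalent

Both queries return: [('Alice',), ('Dave',), ('Eve',), ('Frank',), ('Heidi',), ('Ivan',)]

Reason: IS NOT NULL vs self-equality (both exclude NULLs)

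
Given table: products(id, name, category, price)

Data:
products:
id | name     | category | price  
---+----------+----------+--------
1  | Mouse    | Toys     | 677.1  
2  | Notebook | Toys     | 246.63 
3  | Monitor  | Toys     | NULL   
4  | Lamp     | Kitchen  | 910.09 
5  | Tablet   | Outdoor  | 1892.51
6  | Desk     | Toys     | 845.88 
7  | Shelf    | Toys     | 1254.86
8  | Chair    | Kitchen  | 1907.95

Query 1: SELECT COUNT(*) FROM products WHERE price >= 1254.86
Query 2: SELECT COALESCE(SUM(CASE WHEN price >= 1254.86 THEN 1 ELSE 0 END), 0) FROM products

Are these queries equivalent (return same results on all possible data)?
Yes, equivalent

Both queries return: [(3,)]

Reason: COUNT with WHERE vs conditional SUM (COALESCE handles empty-table NULL)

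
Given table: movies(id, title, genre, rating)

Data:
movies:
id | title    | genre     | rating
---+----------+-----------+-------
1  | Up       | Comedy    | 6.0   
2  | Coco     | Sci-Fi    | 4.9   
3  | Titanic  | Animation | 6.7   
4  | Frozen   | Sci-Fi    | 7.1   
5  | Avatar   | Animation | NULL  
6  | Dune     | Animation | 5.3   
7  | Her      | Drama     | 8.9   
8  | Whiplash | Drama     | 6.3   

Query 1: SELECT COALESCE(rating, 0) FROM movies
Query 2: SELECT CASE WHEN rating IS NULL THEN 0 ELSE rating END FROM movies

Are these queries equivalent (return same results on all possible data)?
Yes, equivalent

Both queries return: [(0,), (4.9,), (5.3,), (6.0,), (6.3,), (6.7,), (7.1,), (8.9,)]

Reason: COALESCE vs CASE for NULL handling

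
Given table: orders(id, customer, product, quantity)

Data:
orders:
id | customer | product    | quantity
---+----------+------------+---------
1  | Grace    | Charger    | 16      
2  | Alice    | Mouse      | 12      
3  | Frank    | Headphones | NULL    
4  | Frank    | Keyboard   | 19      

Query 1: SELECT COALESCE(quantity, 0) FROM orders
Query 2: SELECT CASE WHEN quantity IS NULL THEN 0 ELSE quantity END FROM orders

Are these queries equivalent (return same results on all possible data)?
Yes, equivalent

Both queries return: [(0,), (12,), (16,), (19,)]

Reason: COALESCE vs CASE for NULL handling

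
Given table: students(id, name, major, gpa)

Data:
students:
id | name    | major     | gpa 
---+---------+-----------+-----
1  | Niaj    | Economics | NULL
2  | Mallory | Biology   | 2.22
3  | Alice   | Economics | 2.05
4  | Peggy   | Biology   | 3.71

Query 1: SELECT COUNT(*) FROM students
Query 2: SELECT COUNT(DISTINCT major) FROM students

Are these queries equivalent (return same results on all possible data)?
No, not equivalent

Query 1 returns: [(4,)]
Query 2 returns: [(2,)]

Reason: COUNT(*) counts rows, COUNT(DISTINCT major) counts unique majors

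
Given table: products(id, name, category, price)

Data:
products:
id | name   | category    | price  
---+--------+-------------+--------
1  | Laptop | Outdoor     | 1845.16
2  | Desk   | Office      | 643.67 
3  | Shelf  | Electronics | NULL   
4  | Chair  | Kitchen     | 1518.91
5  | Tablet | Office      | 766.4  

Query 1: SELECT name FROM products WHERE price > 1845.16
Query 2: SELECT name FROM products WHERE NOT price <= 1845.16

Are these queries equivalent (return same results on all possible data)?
Yes, equivalent

Both queries return: []

Reason: Both filter price > 1845.16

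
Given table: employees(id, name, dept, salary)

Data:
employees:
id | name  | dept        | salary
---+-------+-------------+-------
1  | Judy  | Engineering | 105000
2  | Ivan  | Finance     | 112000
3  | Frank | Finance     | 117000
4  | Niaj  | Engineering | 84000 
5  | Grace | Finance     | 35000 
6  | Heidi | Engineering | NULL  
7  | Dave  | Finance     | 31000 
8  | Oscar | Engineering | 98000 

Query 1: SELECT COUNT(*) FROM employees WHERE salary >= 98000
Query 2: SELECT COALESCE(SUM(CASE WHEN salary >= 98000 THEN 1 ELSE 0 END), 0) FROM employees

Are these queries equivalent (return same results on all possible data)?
Yes, equivalent

Both queries return: [(4,)]

Reason: COUNT with WHERE vs conditional SUM (COALESCE handles empty-table NULL)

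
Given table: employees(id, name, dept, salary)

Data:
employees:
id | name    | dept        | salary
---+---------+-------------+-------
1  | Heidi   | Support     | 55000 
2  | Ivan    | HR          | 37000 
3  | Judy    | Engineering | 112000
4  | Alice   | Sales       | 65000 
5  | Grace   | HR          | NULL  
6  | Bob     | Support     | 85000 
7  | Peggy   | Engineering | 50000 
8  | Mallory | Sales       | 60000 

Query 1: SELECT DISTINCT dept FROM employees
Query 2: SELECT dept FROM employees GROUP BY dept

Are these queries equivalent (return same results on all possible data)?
Yes, equivalent

Both queries return: [('Engineering',), ('HR',), ('Sales',), ('Support',)]

Reason: Both get unique depts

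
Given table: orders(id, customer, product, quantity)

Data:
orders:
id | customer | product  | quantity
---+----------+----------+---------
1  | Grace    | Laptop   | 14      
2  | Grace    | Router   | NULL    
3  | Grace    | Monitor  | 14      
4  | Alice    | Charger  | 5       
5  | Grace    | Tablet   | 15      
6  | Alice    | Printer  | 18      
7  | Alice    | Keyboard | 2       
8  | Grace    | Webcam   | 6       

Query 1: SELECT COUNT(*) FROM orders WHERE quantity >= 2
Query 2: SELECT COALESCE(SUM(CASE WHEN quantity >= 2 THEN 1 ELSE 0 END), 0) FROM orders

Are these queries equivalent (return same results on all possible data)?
Yes, equivalent

Both queries return: [(7,)]

Reason: COUNT with WHERE vs conditional SUM (COALESCE handles empty-table NULL)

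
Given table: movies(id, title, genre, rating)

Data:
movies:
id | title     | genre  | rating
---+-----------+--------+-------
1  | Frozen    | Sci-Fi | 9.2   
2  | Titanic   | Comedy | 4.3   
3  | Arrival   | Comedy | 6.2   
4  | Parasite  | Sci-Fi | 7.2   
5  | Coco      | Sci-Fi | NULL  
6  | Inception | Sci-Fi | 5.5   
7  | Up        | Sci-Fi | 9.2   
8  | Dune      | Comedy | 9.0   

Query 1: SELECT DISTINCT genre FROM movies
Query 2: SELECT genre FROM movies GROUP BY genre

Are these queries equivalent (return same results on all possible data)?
Yes, equivalent

Both queries return: [('Comedy',), ('Sci-Fi',)]

Reason: Both get unique genres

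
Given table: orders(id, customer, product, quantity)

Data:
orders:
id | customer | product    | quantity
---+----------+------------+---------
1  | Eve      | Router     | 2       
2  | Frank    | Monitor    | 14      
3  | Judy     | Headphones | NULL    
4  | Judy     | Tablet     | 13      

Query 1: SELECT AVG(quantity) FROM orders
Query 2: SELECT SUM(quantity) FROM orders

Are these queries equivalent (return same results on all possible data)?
No, not equivalent

Query 1 returns: [(9.666666666666666,)]
Query 2 returns: [(29,)]

Reason: AVG vs SUM give different aggregate values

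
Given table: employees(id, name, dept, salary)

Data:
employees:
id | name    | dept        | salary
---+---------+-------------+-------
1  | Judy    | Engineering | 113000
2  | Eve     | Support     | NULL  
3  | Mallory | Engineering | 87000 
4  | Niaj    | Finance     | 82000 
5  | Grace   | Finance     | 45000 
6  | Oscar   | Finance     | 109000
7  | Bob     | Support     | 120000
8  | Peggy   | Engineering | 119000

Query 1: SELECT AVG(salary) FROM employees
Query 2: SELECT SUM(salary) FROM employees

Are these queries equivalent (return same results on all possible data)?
No, not equivalent

Query 1 returns: [(96428.57142857143,)]
Query 2 returns: [(675000,)]

Reason: AVG vs SUM give different aggregate values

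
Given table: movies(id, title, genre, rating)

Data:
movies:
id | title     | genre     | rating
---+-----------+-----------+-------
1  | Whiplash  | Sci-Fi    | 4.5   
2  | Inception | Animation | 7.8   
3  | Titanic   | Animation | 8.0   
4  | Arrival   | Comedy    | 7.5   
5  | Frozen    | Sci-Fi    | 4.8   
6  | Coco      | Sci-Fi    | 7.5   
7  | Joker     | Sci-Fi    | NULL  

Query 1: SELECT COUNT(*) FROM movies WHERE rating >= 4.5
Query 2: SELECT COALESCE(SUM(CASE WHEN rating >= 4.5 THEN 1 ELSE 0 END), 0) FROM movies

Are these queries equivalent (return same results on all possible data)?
Yes, equivalent

Both queries return: [(6,)]

Reason: COUNT with WHERE vs conditional SUM (COALESCE handles empty-table NULL)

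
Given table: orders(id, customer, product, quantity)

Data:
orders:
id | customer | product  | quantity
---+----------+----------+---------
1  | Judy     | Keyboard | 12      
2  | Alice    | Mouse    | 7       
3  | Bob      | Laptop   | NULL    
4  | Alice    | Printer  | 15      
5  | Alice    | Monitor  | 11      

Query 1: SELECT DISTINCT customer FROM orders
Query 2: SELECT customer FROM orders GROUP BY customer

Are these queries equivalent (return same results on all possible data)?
Yes, equivalent

Both queries return: [('Alice',), ('Bob',), ('Judy',)]

Reason: Both get unique customers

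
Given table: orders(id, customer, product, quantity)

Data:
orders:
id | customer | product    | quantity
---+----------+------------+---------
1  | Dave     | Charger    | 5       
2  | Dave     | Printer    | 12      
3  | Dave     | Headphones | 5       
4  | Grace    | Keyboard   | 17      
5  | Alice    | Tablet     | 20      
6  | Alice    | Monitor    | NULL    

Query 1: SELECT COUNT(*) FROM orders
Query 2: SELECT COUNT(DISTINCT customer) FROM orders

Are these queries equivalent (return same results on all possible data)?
No, not equivalent

Query 1 returns: [(6,)]
Query 2 returns: [(3,)]

Reason: COUNT(*) counts rows, COUNT(DISTINCT customer) counts unique customers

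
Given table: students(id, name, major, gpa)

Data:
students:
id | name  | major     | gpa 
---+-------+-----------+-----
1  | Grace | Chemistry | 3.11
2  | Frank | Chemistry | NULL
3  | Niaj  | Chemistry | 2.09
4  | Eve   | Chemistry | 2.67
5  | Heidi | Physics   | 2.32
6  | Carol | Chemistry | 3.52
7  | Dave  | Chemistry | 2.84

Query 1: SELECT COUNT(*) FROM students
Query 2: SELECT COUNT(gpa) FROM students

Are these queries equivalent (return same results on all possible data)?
No, not equivalent

Query 1 returns: [(7,)]
Query 2 returns: [(6,)]

Reason: COUNT(*) includes NULLs, COUNT(column) excludes them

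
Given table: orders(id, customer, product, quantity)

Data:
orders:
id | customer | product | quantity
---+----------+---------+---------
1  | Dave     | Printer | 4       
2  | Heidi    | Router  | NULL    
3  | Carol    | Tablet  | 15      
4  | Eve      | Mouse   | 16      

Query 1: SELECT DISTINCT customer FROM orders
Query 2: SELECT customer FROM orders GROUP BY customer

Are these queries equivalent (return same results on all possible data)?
Yes, equivalent

Both queries return: [('Carol',), ('Dave',), ('Eve',), ('Heidi',)]

Reason: Both get unique customers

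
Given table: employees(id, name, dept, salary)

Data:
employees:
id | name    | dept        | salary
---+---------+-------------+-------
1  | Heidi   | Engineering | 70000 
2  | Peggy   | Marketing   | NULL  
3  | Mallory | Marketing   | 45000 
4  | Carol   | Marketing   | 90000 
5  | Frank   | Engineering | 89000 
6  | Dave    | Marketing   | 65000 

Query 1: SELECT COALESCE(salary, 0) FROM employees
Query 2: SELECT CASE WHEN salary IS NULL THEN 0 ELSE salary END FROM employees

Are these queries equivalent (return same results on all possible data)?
Yes, equivalent

Both queries return: [(0,), (45000,), (65000,), (70000,), (89000,), (90000,)]

Reason: COALESCE vs CASE for NULL handling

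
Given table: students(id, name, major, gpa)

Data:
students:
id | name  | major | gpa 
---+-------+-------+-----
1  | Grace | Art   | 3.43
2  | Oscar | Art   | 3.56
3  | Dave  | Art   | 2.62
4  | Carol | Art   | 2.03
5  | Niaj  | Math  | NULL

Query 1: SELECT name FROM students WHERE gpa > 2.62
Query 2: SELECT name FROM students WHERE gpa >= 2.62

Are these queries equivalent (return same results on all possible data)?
No, not equivalent

Query 1 returns: [('Grace',), ('Oscar',)]
Query 2 returns: [('Grace',), ('Oscar',), ('Dave',)]

Reason: > vs >= gives different results when gpa = 2.62 exists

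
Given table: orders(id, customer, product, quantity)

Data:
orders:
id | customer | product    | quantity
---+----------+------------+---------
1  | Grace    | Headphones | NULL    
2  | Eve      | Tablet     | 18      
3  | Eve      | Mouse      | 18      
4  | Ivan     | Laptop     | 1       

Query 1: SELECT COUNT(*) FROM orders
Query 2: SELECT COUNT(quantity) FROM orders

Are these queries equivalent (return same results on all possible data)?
No, not equivalent

Query 1 returns: [(4,)]
Query 2 returns: [(3,)]

Reason: COUNT(*) includes NULLs, COUNT(column) excludes them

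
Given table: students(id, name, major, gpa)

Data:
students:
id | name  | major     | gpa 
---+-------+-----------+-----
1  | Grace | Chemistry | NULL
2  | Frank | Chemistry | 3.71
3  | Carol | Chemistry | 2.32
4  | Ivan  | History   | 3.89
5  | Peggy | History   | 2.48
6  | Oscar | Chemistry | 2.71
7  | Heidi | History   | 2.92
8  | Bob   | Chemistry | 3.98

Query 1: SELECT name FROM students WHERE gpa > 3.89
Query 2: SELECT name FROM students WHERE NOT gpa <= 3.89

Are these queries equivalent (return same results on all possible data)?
Yes, equivalent

Both queries return: [('Bob',)]

Reason: Both filter gpa > 3.89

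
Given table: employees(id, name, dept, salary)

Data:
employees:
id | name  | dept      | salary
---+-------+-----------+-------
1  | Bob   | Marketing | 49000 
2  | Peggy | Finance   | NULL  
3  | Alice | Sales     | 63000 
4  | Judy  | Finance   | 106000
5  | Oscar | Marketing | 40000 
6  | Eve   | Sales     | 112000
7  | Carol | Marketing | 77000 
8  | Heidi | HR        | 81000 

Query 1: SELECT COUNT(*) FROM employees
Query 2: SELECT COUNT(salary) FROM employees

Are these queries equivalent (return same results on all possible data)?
No, not equivalent

Query 1 returns: [(8,)]
Query 2 returns: [(7,)]

Reason: COUNT(*) includes NULLs, COUNT(column) excludes them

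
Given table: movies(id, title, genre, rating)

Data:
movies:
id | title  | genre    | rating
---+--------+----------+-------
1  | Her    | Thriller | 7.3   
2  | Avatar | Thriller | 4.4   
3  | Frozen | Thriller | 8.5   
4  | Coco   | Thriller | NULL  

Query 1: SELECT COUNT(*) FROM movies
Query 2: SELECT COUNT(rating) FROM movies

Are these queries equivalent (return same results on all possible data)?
No, not equivalent

Query 1 returns: [(4,)]
Query 2 returns: [(3,)]

Reason: COUNT(*) includes NULLs, COUNT(column) excludes them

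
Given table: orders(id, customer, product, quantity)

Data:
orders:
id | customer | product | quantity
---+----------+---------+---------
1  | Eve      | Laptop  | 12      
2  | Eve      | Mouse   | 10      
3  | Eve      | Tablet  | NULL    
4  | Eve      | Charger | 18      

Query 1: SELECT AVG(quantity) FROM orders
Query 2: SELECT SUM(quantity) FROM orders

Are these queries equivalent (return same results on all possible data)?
No, not equivalent

Query 1 returns: [(13.333333333333334,)]
Query 2 returns: [(40,)]

Reason: AVG vs SUM give different aggregate values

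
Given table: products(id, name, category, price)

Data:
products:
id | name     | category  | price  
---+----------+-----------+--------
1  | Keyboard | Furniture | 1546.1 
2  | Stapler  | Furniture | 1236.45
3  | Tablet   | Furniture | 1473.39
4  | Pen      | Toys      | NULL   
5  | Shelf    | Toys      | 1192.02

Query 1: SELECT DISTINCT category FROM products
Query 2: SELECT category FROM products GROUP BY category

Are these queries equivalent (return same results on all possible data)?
Yes, equivalent

Both queries return: [('Furniture',), ('Toys',)]

Reason: Both get unique categorys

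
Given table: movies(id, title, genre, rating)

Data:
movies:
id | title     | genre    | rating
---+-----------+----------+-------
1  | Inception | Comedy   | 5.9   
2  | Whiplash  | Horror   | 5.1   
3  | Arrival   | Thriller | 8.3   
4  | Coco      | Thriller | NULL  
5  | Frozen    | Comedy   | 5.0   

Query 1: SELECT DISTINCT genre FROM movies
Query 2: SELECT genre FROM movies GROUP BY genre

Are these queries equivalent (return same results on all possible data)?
Yes, equivalent

Both queries return: [('Comedy',), ('Horror',), ('Thriller',)]

Reason: Both get unique genres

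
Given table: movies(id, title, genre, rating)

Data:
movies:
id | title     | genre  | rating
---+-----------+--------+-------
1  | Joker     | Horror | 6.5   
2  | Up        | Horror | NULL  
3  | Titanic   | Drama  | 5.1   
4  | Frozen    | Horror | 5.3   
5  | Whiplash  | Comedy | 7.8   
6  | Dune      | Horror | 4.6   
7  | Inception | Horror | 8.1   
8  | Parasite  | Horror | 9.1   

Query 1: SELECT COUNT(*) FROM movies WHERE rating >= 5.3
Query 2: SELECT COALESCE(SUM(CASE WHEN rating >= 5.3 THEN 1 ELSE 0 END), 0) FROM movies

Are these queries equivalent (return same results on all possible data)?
Yes, equivalent

Both queries return: [(5,)]

Reason: COUNT with WHERE vs conditional SUM (COALESCE handles empty-table NULL)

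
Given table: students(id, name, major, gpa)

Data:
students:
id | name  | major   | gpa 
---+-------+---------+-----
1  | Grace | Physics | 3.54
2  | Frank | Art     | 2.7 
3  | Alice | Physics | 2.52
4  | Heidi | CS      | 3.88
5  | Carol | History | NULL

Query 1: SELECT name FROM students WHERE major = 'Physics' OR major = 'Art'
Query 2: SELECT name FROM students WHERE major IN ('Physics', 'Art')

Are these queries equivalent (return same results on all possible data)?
Yes, equivalent

Both queries return: [('Alice',), ('Frank',), ('Grace',)]

Reason: OR vs IN are equivalent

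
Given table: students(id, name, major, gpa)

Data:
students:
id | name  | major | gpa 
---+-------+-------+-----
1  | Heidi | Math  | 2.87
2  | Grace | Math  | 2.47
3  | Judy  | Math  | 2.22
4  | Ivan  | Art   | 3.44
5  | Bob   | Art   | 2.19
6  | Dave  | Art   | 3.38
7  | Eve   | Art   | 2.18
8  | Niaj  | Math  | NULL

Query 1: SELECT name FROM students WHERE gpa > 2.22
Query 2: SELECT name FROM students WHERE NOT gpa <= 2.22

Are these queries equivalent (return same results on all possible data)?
Yes, equivalent

Both queries return: [('Dave',), ('Grace',), ('Heidi',), ('Ivan',)]

Reason: Both filter gpa > 2.22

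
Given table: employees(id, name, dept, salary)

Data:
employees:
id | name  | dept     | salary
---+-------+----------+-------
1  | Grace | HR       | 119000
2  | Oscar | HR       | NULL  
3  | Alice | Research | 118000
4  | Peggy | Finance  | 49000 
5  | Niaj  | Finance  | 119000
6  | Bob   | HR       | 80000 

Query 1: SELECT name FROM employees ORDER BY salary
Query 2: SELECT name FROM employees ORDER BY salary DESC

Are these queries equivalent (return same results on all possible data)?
No, not equivalent

Query 1 returns: [('Oscar',), ('Peggy',), ('Bob',), ('Alice',), ('Grace',), ('Niaj',)]
Query 2 returns: [('Grace',), ('Niaj',), ('Alice',), ('Bob',), ('Peggy',), ('Oscar',)]

Reason: ASC vs DESC gives opposite ordering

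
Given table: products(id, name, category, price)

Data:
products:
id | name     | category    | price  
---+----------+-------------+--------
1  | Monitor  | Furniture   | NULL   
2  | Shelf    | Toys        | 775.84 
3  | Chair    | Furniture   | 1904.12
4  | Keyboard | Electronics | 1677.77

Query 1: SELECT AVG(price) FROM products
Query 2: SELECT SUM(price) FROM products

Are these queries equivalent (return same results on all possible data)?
No, not equivalent

Query 1 returns: [(1452.5766666666666,)]
Query 2 returns: [(4357.73,)]

Reason: AVG vs SUM give different aggregate values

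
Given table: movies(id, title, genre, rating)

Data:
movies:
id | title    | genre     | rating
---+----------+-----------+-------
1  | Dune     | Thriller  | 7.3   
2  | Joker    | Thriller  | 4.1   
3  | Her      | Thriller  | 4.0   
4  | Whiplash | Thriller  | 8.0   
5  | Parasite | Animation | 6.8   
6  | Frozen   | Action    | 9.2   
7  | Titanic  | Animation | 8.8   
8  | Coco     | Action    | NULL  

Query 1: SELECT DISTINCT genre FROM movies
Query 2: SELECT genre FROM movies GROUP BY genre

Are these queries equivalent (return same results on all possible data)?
Yes, equivalent

Both queries return: [('Action',), ('Animation',), ('Thriller',)]

Reason: Both get unique genres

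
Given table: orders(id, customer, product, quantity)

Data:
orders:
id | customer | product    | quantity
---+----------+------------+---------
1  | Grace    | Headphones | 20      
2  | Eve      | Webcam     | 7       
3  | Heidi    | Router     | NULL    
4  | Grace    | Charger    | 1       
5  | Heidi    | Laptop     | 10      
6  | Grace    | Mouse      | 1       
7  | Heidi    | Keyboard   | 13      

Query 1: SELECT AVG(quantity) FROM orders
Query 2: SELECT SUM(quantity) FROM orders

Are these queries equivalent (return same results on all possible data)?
No, not equivalent

Query 1 returns: [(8.666666666666666,)]
Query 2 returns: [(52,)]

Reason: AVG vs SUM give different aggregate values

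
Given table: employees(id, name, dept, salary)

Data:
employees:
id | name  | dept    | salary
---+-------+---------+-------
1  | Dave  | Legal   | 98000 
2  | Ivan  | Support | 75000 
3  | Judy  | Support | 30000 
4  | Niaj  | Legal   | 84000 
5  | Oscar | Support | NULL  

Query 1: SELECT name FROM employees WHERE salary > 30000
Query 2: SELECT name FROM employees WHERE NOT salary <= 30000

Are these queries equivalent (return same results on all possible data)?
Yes, equivalent

Both queries return: [('Dave',), ('Ivan',), ('Niaj',)]

Reason: Both filter salary > 30000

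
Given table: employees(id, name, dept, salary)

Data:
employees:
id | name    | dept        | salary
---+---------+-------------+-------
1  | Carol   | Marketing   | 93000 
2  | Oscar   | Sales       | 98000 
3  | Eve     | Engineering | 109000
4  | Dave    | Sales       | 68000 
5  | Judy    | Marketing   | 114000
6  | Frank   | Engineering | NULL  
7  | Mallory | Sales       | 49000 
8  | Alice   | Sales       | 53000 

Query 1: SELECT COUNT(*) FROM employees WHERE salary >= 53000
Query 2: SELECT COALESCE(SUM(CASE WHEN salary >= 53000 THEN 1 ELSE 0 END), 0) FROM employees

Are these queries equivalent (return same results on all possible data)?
Yes, equivalent

Both queries return: [(6,)]

Reason: COUNT with WHERE vs conditional SUM (COALESCE handles empty-table NULL)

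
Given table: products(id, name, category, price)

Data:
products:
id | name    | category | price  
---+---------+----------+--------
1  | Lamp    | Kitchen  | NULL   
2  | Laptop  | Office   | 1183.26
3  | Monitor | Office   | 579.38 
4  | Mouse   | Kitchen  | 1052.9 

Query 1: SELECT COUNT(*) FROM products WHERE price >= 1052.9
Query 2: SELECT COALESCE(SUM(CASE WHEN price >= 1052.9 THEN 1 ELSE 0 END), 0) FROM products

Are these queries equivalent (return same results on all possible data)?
Yes, equivalent

Both queries return: [(2,)]

Reason: COUNT with WHERE vs conditional SUM (COALESCE handles empty-table NULL)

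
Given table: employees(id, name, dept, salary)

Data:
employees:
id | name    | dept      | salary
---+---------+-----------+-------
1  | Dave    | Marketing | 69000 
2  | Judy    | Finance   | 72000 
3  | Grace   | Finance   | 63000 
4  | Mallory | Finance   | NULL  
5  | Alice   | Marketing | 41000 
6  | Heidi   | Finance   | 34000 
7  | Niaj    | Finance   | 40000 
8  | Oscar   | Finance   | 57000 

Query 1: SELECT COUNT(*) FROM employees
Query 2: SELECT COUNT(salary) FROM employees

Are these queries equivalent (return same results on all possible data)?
No, not equivalent

Query 1 returns: [(8,)]
Query 2 returns: [(7,)]

Reason: COUNT(*) includes NULLs, COUNT(column) excludes them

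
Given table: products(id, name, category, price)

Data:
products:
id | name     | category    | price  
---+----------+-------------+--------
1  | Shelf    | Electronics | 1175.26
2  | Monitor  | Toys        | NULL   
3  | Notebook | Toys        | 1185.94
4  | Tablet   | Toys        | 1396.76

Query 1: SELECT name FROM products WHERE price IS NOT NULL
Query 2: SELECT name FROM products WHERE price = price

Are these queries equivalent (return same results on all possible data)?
Yes, equivalent

Both queries return: [('Notebook',), ('Shelf',), ('Tablet',)]

Reason: IS NOT NULL vs self-equality (both exclude NULLs)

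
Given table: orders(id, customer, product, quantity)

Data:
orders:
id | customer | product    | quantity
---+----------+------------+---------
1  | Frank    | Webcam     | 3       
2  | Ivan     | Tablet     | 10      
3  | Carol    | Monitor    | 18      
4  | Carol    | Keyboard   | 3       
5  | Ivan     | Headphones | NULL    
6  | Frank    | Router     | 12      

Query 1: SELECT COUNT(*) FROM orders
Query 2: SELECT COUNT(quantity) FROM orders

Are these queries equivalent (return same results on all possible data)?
No, not equivalent

Query 1 returns: [(6,)]
Query 2 returns: [(5,)]

Reason: COUNT(*) includes NULLs, COUNT(column) excludes them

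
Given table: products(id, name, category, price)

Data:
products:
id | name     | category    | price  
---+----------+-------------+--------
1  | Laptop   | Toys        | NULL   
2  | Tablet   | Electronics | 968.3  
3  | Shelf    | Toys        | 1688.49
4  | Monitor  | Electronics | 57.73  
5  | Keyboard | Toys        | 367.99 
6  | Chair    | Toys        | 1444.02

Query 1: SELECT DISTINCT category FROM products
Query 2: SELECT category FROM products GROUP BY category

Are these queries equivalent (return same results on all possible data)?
Yes, equivalent

Both queries return: [('Electronics',), ('Toys',)]

Reason: Both get unique categorys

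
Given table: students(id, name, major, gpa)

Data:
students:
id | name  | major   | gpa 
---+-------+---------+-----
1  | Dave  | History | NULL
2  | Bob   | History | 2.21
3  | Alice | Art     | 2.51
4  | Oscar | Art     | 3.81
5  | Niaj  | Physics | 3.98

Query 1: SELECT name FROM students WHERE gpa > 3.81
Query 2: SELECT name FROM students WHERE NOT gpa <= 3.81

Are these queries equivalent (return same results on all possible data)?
Yes, equivalent

Both queries return: [('Niaj',)]

Reason: Both filter gpa > 3.81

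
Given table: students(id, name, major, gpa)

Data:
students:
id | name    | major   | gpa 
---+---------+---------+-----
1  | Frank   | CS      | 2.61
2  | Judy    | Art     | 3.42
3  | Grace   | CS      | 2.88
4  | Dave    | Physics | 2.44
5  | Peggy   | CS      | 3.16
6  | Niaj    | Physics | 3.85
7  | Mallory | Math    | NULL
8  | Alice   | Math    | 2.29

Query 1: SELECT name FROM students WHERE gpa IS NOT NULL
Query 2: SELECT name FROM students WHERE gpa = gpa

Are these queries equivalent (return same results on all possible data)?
Yes, equivalent

Both queries return: [('Alice',), ('Dave',), ('Frank',), ('Grace',), ('Judy',), ('Niaj',), ('Peggy',)]

Reason: IS NOT NULL vs self-equality (both exclude NULLs)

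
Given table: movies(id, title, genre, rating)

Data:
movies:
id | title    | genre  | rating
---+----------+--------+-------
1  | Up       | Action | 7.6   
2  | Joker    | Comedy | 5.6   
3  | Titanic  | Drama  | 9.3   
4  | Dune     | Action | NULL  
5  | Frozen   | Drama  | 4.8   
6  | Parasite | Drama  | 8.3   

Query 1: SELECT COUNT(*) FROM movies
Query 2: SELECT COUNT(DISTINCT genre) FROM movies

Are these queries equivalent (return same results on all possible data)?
No, not equivalent

Query 1 returns: [(6,)]
Query 2 returns: [(3,)]

Reason: COUNT(*) counts rows, COUNT(DISTINCT genre) counts unique genres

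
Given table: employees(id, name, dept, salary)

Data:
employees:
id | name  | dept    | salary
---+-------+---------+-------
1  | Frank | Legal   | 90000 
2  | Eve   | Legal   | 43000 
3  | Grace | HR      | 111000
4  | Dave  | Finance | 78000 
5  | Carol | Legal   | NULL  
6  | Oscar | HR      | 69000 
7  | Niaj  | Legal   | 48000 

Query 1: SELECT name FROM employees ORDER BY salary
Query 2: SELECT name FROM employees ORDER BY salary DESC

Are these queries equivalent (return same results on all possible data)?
No, not equivalent

Query 1 returns: [('Carol',), ('Eve',), ('Niaj',), ('Oscar',), ('Dave',), ('Frank',), ('Grace',)]
Query 2 returns: [('Grace',), ('Frank',), ('Dave',), ('Oscar',), ('Niaj',), ('Eve',), ('Carol',)]

Reason: ASC vs DESC gives opposite ordering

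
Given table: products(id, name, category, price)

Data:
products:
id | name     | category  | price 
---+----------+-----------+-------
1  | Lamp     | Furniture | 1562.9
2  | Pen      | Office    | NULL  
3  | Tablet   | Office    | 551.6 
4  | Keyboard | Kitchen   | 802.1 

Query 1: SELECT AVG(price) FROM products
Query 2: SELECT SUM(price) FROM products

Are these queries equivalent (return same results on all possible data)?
No, not equivalent

Query 1 returns: [(972.2000000000002,)]
Query 2 returns: [(2916.6000000000004,)]

Reason: AVG vs SUM give different aggregate values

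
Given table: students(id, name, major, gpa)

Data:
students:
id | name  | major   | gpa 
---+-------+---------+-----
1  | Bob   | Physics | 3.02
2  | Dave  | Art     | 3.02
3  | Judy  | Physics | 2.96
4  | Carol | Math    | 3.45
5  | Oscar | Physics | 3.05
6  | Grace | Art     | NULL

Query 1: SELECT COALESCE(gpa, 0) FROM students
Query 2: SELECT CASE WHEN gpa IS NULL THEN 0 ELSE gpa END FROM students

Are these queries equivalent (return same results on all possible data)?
Yes, equivalent

Both queries return: [(0,), (2.96,), (3.02,), (3.02,), (3.05,), (3.45,)]

Reason: COALESCE vs CASE for NULL handling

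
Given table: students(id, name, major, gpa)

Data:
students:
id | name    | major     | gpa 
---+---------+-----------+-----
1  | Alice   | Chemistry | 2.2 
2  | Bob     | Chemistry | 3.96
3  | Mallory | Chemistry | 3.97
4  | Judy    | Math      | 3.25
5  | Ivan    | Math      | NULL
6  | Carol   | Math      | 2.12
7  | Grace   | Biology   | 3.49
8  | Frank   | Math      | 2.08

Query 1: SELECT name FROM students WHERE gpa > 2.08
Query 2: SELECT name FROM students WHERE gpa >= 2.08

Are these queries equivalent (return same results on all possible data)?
No, not equivalent

Query 1 returns: [('Alice',), ('Bob',), ('Mallory',), ('Judy',), ('Carol',), ('Grace',)]
Query 2 returns: [('Alice',), ('Bob',), ('Mallory',), ('Judy',), ('Carol',), ('Grace',), ('Frank',)]

Reason: > vs >= gives different results when gpa = 2.08 exists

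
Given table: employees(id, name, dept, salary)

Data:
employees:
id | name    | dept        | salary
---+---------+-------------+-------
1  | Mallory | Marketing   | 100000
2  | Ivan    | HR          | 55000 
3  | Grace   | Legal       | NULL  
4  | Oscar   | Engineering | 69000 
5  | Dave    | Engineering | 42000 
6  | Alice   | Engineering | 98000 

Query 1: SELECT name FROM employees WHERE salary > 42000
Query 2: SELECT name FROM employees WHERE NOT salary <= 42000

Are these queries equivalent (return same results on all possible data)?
Yes, equivalent

Both queries return: [('Alice',), ('Ivan',), ('Mallory',), ('Oscar',)]

Reason: Both filter salary > 42000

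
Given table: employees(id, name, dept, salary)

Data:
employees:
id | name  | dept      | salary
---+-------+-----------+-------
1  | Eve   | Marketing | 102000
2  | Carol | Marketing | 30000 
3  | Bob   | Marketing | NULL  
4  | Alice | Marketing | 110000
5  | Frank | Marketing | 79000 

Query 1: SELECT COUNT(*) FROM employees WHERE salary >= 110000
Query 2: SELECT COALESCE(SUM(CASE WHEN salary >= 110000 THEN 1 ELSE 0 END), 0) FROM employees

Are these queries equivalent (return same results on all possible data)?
Yes, equivalent

Both queries return: [(1,)]

Reason: COUNT with WHERE vs conditional SUM (COALESCE handles empty-table NULL)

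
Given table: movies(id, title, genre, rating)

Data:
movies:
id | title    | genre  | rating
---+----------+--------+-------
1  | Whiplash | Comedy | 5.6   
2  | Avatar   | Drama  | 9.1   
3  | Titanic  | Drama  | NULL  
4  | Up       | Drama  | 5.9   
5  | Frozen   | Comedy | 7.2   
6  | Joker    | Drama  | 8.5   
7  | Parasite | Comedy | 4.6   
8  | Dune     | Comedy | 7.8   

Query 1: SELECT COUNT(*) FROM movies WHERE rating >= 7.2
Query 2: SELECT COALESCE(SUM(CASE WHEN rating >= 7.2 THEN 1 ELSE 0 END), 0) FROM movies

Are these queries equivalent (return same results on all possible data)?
Yes, equivalent

Both queries return: [(4,)]

Reason: COUNT with WHERE vs conditional SUM (COALESCE handles empty-table NULL)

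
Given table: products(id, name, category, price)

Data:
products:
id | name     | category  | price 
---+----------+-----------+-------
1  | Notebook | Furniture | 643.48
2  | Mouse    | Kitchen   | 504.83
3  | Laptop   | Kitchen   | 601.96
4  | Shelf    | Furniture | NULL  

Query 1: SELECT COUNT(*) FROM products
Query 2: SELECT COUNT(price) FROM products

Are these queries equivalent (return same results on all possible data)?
No, not equivalent

Query 1 returns: [(4,)]
Query 2 returns: [(3,)]

Reason: COUNT(*) includes NULLs, COUNT(column) excludes them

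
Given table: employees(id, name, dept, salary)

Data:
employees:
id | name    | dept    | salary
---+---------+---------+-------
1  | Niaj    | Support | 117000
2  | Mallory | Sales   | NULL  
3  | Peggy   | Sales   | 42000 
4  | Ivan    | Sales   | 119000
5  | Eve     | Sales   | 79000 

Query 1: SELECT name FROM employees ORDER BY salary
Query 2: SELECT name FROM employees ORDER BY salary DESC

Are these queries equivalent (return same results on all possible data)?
No, not equivalent

Query 1 returns: [('Mallory',), ('Peggy',), ('Eve',), ('Niaj',), ('Ivan',)]
Query 2 returns: [('Ivan',), ('Niaj',), ('Eve',), ('Peggy',), ('Mallory',)]

Reason: ASC vs DESC gives opposite ordering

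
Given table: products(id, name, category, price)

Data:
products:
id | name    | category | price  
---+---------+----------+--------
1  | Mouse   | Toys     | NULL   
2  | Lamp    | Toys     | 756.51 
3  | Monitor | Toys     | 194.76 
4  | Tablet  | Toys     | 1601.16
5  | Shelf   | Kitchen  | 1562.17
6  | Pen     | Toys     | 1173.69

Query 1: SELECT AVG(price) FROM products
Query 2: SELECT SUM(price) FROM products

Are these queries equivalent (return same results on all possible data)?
No, not equivalent

Query 1 returns: [(1057.658,)]
Query 2 returns: [(5288.29,)]

Reason: AVG vs SUM give different aggregate values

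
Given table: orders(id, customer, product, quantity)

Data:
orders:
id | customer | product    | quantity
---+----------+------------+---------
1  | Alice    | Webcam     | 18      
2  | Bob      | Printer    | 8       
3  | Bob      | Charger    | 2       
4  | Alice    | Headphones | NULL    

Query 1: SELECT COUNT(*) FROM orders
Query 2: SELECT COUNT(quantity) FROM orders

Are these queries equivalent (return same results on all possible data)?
No, not equivalent

Query 1 returns: [(4,)]
Query 2 returns: [(3,)]

Reason: COUNT(*) includes NULLs, COUNT(column) excludes them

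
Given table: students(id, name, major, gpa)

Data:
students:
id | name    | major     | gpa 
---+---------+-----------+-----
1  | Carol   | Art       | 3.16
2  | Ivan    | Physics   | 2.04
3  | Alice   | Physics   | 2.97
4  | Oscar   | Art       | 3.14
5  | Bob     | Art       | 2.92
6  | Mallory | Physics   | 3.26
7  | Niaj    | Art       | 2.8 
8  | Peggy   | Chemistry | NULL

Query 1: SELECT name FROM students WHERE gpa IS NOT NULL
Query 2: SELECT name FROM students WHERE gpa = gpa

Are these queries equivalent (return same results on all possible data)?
Yes, equivalent

Both queries return: [('Alice',), ('Bob',), ('Carol',), ('Ivan',), ('Mallory',), ('Niaj',), ('Oscar',)]

Reason: IS NOT NULL vs self-equality (both exclude NULLs)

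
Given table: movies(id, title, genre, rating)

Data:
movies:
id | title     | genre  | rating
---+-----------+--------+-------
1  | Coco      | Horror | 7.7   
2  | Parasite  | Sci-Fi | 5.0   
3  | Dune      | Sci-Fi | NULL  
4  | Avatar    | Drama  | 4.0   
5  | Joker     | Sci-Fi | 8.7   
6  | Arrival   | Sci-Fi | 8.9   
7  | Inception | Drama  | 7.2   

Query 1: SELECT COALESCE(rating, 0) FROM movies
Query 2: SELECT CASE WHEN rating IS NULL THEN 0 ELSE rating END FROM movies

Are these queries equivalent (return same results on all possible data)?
Yes, equivalent

Both queries return: [(0,), (4.0,), (5.0,), (7.2,), (7.7,), (8.7,), (8.9,)]

Reason: COALESCE vs CASE for NULL handling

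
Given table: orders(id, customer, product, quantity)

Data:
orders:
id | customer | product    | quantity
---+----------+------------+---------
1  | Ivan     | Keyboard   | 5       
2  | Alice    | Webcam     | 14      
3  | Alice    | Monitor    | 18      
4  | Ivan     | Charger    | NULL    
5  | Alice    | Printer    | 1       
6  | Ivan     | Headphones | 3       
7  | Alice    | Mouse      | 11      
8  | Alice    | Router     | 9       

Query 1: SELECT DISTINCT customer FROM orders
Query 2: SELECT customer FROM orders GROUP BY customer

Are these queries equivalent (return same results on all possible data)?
Yes, equivalent

Both queries return: [('Alice',), ('Ivan',)]

Reason: Both get unique customers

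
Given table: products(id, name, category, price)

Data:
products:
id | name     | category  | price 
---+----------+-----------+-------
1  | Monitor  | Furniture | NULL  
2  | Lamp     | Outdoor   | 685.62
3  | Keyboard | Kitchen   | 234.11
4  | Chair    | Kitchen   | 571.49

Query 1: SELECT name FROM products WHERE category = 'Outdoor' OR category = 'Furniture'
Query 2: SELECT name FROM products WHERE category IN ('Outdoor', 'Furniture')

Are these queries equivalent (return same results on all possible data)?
Yes, equivalent

Both queries return: [('Lamp',), ('Monitor',)]

Reason: OR vs IN are equivalent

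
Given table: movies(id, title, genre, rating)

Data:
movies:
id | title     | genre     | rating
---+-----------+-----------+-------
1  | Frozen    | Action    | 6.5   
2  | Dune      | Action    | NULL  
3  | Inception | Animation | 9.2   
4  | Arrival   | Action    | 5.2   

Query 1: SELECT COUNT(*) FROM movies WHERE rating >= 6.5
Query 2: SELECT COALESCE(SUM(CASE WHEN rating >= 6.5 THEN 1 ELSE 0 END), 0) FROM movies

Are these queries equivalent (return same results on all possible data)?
Yes, equivalent

Both queries return: [(2,)]

Reason: COUNT with WHERE vs conditional SUM (COALESCE handles empty-table NULL)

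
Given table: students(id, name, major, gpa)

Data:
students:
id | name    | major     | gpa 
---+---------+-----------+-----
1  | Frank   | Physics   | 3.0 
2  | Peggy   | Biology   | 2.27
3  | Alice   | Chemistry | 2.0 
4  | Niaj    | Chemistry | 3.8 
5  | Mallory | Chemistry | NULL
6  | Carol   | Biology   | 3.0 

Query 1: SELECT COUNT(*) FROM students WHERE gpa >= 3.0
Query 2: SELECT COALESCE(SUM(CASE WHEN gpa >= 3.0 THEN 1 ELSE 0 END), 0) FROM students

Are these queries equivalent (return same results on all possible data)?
Yes, equivalent

Both queries return: [(3,)]

Reason: COUNT with WHERE vs conditional SUM (COALESCE handles empty-table NULL)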